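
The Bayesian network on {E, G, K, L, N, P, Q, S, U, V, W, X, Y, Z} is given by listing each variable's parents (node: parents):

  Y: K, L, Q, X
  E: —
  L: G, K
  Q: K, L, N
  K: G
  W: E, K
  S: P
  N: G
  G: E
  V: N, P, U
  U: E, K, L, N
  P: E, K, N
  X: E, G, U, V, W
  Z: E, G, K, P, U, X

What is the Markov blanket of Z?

Pa(Z) = {E, G, K, P, U, X}.
Z's children: none.
With no children, Z has no spouses; the co-parent set is empty.
MB(Z) = {E, G, K, P, U, X}.

{E, G, K, P, U, X}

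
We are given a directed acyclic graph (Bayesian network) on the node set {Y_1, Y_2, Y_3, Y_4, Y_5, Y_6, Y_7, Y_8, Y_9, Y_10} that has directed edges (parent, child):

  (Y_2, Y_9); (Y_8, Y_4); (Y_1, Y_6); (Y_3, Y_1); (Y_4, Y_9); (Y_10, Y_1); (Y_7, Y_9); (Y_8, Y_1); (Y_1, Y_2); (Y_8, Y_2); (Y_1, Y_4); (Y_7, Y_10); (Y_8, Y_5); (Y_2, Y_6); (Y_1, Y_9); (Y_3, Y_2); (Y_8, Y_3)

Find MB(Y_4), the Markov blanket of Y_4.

A node's Markov blanket = Pa ∪ Ch ∪ (parents of Ch other than the node itself).
Pa(Y_4) = {Y_1, Y_8}.
Children of Y_4: Y_9.
Co-parents of Y_4 (other parents of its children):
  Y_9 also has parents Y_1, Y_2, Y_7.
Union: {Y_1, Y_8} ∪ {Y_9} ∪ {Y_1, Y_2, Y_7} = {Y_1, Y_2, Y_7, Y_8, Y_9}.

{Y_1, Y_2, Y_7, Y_8, Y_9}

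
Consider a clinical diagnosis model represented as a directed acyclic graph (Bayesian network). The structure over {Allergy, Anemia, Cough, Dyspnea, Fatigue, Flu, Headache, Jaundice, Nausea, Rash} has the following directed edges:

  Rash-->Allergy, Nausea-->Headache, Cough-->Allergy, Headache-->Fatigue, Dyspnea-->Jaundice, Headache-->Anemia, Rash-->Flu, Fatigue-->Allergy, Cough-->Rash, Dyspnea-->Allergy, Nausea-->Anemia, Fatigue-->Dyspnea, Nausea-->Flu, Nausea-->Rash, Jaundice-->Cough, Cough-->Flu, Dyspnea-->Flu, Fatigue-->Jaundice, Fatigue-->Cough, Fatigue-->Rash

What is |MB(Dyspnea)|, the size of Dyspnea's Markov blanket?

7

Pa(Dyspnea) = {Fatigue}.
Dyspnea's children: Allergy, Flu, Jaundice.
Co-parents of Dyspnea (other parents of its children):
  Jaundice: Fatigue
  Allergy: Cough, Fatigue, Rash
  Flu: Cough, Nausea, Rash
MB(Dyspnea) = {Allergy, Cough, Fatigue, Flu, Jaundice, Nausea, Rash}, which has 7 nodes.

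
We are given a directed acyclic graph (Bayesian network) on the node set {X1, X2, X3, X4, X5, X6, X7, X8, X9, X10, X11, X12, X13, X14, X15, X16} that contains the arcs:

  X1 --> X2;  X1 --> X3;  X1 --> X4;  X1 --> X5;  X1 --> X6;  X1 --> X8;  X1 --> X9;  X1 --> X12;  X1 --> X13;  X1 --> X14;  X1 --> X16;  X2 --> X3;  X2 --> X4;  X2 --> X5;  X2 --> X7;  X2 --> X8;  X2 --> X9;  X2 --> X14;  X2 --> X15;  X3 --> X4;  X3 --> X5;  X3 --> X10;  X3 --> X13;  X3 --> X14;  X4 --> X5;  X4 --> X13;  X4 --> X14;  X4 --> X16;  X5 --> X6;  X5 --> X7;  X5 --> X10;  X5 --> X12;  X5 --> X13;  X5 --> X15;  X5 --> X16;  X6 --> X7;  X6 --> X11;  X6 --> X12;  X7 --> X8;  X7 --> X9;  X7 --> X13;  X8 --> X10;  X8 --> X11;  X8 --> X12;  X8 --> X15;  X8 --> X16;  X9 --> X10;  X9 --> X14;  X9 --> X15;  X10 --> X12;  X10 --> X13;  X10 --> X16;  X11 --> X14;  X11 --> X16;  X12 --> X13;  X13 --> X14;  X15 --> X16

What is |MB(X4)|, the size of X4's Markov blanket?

14

By definition, MB(X4) is built from X4's parents, X4's children, and the co-parents of X4.
Pa(X4) = {X1, X2, X3}.
Children of X4: X5, X13, X14, X16.
For each child, the remaining parents (spouses of X4):
  X5: X1, X2, X3
  X13: X1, X3, X5, X7, X10, X12
  X14: X1, X2, X3, X9, X11, X13
  X16: X1, X5, X8, X10, X11, X15
MB(X4) = {X1, X2, X3, X5, X7, X8, X9, X10, X11, X12, X13, X14, X15, X16}, which has 14 nodes.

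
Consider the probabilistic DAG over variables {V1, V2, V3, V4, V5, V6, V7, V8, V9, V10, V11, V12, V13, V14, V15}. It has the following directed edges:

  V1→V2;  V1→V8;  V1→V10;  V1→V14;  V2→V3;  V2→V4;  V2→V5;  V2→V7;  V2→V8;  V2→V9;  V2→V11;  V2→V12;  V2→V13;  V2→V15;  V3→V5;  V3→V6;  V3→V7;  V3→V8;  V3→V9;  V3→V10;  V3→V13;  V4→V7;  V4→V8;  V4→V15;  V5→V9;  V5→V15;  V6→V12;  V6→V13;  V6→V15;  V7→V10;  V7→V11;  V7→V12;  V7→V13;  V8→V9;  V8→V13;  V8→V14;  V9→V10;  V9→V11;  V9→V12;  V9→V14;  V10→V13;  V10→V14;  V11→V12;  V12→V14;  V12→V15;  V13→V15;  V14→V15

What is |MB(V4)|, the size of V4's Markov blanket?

11

V4 has parent V2.
V4 has children V7, V8, V15.
Other parents of V4's children:
  V7 also has parents V2, V3.
  V8's other parents are V1, V2, V3.
  V15 also has parents V2, V5, V6, V12, V13, V14.
MB(V4) = {V1, V2, V3, V5, V6, V7, V8, V12, V13, V14, V15}, which has 11 nodes.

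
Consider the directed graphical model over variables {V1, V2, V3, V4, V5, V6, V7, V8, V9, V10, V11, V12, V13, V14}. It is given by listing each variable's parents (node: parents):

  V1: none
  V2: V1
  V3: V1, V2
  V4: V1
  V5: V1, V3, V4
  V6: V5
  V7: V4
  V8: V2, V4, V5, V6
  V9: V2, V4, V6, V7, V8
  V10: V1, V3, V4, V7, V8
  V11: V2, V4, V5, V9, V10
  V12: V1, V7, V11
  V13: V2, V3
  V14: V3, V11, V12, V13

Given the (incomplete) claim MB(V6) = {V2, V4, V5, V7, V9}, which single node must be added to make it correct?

V8

The Markov blanket of a node is its parents, its children, and the other parents of its children.
V6's parents: V5.
V6's children: V8, V9.
For each child, the remaining parents (spouses of V6):
  parents(V8) \ {V6} = {V2, V4, V5}.
  parents(V9) \ {V6} = {V2, V4, V7, V8}.
MB(V6) = {V2, V4, V5, V7, V8, V9}.
Comparing with the claimed set, V8 is missing.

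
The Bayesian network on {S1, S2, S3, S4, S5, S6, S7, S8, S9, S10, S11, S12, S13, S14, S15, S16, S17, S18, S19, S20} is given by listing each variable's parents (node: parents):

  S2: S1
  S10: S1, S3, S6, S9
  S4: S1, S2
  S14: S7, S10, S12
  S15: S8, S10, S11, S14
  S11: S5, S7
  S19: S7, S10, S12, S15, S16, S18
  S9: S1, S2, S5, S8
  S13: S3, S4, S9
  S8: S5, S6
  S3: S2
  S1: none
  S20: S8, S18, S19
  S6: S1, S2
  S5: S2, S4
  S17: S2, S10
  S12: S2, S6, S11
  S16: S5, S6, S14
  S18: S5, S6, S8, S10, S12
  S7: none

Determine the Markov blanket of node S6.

{S1, S2, S3, S5, S8, S9, S10, S11, S12, S14, S16, S18}

Parents of S6: S1, S2.
Ch(S6) = {S8, S10, S12, S16, S18}.
Other parents of S6's children:
  parents(S8) \ {S6} = {S5}.
  S10's other parents are S1, S3, S9.
  S12 also has parents S2, S11.
  parents(S16) \ {S6} = {S5, S14}.
  S18's other parents are S5, S8, S10, S12.
Taking the union gives {S1, S2, S3, S5, S8, S9, S10, S11, S12, S14, S16, S18}.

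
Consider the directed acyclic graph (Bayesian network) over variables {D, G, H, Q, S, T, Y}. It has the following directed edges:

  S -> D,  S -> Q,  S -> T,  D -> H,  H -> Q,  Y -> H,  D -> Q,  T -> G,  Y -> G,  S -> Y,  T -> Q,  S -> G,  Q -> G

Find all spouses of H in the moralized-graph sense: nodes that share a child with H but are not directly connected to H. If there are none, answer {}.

Children of H: Q.
  parents(Q) \ {H} = {D, S, T}.
Excluding nodes already adjacent to H (D, Q, Y), the co-parent-only contribution is {S, T}.

{S, T}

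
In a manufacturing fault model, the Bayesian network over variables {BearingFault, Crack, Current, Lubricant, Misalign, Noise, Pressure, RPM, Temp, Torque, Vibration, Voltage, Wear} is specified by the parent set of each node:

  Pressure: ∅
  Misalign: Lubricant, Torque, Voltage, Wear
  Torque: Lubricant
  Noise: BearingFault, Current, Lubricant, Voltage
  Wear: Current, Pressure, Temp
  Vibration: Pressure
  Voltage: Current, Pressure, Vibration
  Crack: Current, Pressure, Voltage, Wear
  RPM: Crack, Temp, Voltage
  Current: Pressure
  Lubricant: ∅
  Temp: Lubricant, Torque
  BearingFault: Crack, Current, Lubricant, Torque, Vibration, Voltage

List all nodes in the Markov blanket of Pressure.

Pa(Pressure) = {}.
Ch(Pressure) = {Crack, Current, Vibration, Voltage, Wear}.
Parents of each child, excluding Pressure:
  Current has no other parent.
  Vibration has no other parent.
  parents(Voltage) \ {Pressure} = {Current, Vibration}.
  Wear's other parents are Current, Temp.
  Crack's other parents are Current, Voltage, Wear.
So the Markov blanket of Pressure is {Crack, Current, Temp, Vibration, Voltage, Wear}.

{Crack, Current, Temp, Vibration, Voltage, Wear}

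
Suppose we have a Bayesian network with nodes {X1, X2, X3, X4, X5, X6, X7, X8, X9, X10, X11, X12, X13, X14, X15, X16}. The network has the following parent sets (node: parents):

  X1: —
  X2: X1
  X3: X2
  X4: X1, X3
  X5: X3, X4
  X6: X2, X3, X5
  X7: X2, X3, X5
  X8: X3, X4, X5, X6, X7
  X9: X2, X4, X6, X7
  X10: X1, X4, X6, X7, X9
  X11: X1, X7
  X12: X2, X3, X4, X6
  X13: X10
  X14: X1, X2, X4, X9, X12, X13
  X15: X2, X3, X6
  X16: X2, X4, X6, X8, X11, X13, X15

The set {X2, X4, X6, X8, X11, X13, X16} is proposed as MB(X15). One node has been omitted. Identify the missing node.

X3

The Markov blanket of a node is its parents, its children, and the other parents of its children.
X15 has parents X2, X3, X6.
X15 has child X16.
Co-parents of X15 (other parents of its children):
  X16 also has parents X2, X4, X6, X8, X11, X13.
MB(X15) = {X2, X3, X4, X6, X8, X11, X13, X16}.
Comparing with the claimed set, X3 is missing.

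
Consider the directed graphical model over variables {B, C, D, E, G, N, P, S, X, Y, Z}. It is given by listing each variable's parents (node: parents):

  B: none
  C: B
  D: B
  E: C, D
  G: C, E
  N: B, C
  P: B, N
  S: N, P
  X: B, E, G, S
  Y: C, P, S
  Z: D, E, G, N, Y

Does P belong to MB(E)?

No

E's parents: C, D.
E's children: G, X, Z.
For each child, the remaining parents (spouses of E):
  G's other parent is C.
  X also has parents B, G, S.
  Z's other parents are D, G, N, Y.
MB(E) = {B, C, D, G, N, S, X, Y, Z}; P is not in this set.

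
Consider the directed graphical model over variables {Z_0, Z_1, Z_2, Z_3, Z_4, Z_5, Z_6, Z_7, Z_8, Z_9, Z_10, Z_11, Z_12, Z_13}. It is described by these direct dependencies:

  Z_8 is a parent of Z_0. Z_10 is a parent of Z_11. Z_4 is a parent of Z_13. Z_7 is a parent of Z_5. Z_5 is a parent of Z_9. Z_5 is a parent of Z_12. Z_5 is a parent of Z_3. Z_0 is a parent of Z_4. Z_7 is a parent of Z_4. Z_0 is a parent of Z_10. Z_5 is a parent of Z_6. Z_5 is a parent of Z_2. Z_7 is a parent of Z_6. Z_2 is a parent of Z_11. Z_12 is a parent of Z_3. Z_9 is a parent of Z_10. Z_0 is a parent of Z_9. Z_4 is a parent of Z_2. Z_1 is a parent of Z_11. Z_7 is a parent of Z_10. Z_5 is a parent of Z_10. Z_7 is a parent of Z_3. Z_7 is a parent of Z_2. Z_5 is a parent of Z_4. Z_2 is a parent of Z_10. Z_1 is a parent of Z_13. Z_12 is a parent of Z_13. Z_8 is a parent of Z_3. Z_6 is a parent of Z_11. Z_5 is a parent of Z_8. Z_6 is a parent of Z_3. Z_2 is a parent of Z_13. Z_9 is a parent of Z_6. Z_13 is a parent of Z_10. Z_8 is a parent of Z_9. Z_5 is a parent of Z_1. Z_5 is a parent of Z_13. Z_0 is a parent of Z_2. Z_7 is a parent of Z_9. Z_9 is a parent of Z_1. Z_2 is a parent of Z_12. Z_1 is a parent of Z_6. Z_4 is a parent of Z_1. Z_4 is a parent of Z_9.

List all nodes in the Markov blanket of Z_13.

The Markov blanket of a node is its parents, its children, and the other parents of its children.
Z_13 has parents Z_1, Z_2, Z_4, Z_5, Z_12.
Ch(Z_13) = {Z_10}.
Parents of each child, excluding Z_13:
  Z_10's other parents are Z_0, Z_2, Z_5, Z_7, Z_9.
MB(Z_13) = {Z_0, Z_1, Z_2, Z_4, Z_5, Z_7, Z_9, Z_10, Z_12}.

{Z_0, Z_1, Z_2, Z_4, Z_5, Z_7, Z_9, Z_10, Z_12}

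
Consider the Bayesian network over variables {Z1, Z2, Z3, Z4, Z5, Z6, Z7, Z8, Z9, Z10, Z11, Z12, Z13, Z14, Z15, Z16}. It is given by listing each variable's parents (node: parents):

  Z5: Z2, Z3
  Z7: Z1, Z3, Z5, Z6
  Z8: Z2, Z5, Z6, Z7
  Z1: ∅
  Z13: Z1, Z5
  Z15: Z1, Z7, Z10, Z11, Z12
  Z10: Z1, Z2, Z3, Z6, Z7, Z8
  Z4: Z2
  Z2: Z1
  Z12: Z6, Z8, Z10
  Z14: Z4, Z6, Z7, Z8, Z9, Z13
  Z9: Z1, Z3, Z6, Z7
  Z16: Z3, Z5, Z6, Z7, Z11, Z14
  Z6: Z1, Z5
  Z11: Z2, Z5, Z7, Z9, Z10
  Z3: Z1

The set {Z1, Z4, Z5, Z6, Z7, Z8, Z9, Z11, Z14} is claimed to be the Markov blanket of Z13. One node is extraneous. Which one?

Z11

Pa(Z13) = {Z1, Z5}.
Children of Z13: Z14.
For each child, the remaining parents (spouses of Z13):
  parents(Z14) \ {Z13} = {Z4, Z6, Z7, Z8, Z9}.
MB(Z13) = {Z1, Z4, Z5, Z6, Z7, Z8, Z9, Z14}.
Z11 is neither a parent, child, nor co-parent of Z13, so it does not belong.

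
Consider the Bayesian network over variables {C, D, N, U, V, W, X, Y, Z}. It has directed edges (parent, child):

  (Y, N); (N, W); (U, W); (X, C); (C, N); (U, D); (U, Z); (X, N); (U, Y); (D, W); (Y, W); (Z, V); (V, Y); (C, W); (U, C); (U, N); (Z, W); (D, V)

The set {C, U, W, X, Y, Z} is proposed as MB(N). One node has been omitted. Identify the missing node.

A node's Markov blanket = Pa ∪ Ch ∪ (parents of Ch other than the node itself).
Pa(N) = {C, U, X, Y}.
Children of N: W.
Co-parents of N (other parents of its children):
  parents(W) \ {N} = {C, D, U, Y, Z}.
MB(N) = {C, D, U, W, X, Y, Z}.
Comparing with the claimed set, D is missing.

D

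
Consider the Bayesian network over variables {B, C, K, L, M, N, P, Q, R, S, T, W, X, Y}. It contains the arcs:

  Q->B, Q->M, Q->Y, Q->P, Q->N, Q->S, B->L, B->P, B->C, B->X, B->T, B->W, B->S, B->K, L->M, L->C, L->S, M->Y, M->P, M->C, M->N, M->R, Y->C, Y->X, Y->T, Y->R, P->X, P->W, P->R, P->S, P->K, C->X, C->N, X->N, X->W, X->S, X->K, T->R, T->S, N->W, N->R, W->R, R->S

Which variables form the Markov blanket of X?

The Markov blanket of a node is its parents, its children, and the other parents of its children.
X's children: K, N, S, W.
X's parents: B, C, P, Y.
Other parents of X's children:
  N's other parents are C, M, Q.
  parents(W) \ {X} = {B, N, P}.
  S also has parents B, L, P, Q, R, T.
  K's other parents are B, P.
Union: {B, C, P, Y} ∪ {K, N, S, W} ∪ {B, C, L, M, N, P, Q, R, T} = {B, C, K, L, M, N, P, Q, R, S, T, W, Y}.

{B, C, K, L, M, N, P, Q, R, S, T, W, Y}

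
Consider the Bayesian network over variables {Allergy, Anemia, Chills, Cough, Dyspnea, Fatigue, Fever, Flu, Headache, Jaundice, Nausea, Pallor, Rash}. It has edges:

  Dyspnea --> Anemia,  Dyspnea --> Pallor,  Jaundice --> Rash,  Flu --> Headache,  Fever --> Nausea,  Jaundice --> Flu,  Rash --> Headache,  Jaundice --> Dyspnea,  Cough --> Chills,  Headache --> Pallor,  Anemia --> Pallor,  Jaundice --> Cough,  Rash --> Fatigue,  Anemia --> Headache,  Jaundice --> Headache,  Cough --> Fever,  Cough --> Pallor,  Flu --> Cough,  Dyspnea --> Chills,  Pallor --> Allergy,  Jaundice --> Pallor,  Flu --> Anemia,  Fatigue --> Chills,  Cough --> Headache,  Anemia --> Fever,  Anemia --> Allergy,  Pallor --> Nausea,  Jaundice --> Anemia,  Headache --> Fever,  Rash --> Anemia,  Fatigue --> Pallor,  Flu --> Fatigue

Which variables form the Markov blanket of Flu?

{Anemia, Cough, Dyspnea, Fatigue, Headache, Jaundice, Rash}

Flu has parent Jaundice.
Children of Flu: Anemia, Cough, Fatigue, Headache.
Co-parents of Flu (other parents of its children):
  Fatigue's other parent is Rash.
  Cough's other parent is Jaundice.
  Anemia's other parents are Dyspnea, Jaundice, Rash.
  Headache also has parents Anemia, Cough, Jaundice, Rash.
Union: {Jaundice} ∪ {Anemia, Cough, Fatigue, Headache} ∪ {Anemia, Cough, Dyspnea, Jaundice, Rash} = {Anemia, Cough, Dyspnea, Fatigue, Headache, Jaundice, Rash}.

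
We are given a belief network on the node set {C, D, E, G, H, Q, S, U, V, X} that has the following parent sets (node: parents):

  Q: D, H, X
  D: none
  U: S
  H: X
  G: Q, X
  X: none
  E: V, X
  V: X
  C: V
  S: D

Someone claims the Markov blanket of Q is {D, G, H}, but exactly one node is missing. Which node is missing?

By definition, MB(Q) is built from Q's parents, Q's children, and the co-parents of Q.
Q has parents D, H, X.
Q's children: G.
For each child, the remaining parents (spouses of Q):
  parents(G) \ {Q} = {X}.
MB(Q) = {D, G, H, X}.
Comparing with the claimed set, X is missing.

X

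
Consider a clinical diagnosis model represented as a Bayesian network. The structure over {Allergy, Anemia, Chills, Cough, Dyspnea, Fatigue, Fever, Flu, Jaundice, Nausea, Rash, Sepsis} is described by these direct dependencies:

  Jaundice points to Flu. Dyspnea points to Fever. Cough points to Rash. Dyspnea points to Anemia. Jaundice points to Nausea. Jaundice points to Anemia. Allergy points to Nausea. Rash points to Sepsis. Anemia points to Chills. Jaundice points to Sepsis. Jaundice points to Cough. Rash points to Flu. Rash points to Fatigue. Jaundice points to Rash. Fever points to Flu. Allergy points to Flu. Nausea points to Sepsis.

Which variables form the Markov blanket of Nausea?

{Allergy, Jaundice, Rash, Sepsis}

A node's Markov blanket = Pa ∪ Ch ∪ (parents of Ch other than the node itself).
Nausea's parents: Allergy, Jaundice.
Nausea's children: Sepsis.
Parents of each child, excluding Nausea:
  Sepsis: Jaundice, Rash
So the Markov blanket of Nausea is {Allergy, Jaundice, Rash, Sepsis}.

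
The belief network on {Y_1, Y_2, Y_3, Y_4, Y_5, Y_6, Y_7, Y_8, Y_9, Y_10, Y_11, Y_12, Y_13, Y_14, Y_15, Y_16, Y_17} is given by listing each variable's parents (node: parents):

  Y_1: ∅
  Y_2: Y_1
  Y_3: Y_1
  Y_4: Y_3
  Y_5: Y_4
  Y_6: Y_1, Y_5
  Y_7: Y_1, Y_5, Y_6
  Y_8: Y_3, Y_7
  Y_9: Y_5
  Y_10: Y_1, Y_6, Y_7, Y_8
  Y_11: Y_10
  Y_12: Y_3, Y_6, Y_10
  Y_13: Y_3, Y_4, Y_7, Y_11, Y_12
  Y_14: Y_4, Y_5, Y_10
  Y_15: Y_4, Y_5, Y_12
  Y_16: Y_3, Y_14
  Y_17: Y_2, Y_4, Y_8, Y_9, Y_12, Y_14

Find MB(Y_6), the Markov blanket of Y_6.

By definition, MB(Y_6) is built from Y_6's parents, Y_6's children, and the co-parents of Y_6.
Ch(Y_6) = {Y_7, Y_10, Y_12}.
Y_6 has parents Y_1, Y_5.
Parents of each child, excluding Y_6:
  Y_7's other parents are Y_1, Y_5.
  parents(Y_10) \ {Y_6} = {Y_1, Y_7, Y_8}.
  Y_12's other parents are Y_3, Y_10.
Taking the union gives {Y_1, Y_3, Y_5, Y_7, Y_8, Y_10, Y_12}.

{Y_1, Y_3, Y_5, Y_7, Y_8, Y_10, Y_12}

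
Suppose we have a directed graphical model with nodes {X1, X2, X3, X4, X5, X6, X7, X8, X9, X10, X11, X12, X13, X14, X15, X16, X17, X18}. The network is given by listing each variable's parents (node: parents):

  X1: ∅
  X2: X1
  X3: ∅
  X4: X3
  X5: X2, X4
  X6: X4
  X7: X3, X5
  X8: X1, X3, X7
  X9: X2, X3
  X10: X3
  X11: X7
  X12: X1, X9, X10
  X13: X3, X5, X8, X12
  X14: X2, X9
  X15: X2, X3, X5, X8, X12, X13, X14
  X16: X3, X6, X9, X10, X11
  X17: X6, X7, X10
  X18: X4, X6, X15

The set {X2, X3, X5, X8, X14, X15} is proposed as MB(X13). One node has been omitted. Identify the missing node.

X12

Recall MB(v) = parents ∪ children ∪ spouses, where spouses are the other parents of v's children.
X13 has parents X3, X5, X8, X12.
X13's children: X15.
Parents of each child, excluding X13:
  parents(X15) \ {X13} = {X2, X3, X5, X8, X12, X14}.
MB(X13) = {X2, X3, X5, X8, X12, X14, X15}.
Comparing with the claimed set, X12 is missing.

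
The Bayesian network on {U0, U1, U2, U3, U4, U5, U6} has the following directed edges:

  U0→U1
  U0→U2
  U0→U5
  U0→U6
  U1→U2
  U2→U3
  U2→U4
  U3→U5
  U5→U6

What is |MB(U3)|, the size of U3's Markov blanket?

Pa(U3) = {U2}.
Children of U3: U5.
Parents of each child, excluding U3:
  U5: U0
MB(U3) = {U0, U2, U5}, which has 3 nodes.

3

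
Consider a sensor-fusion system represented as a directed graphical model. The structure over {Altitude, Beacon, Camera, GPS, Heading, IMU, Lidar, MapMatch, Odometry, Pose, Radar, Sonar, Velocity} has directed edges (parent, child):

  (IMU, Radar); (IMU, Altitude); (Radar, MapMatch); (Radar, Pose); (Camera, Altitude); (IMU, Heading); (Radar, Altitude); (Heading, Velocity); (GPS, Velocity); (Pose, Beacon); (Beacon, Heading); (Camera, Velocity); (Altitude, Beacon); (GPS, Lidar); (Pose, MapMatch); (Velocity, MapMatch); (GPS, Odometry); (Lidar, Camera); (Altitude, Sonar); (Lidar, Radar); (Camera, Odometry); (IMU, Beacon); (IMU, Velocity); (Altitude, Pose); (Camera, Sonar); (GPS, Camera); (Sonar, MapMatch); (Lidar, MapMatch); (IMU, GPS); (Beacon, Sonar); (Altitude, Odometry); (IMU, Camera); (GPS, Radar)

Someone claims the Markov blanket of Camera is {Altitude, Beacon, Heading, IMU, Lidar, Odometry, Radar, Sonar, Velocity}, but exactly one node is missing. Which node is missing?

GPS

Camera's parents: GPS, IMU, Lidar.
Camera's children: Altitude, Odometry, Sonar, Velocity.
Other parents of Camera's children:
  Altitude's other parents are IMU, Radar.
  parents(Odometry) \ {Camera} = {Altitude, GPS}.
  parents(Velocity) \ {Camera} = {GPS, Heading, IMU}.
  Sonar also has parents Altitude, Beacon.
MB(Camera) = {Altitude, Beacon, GPS, Heading, IMU, Lidar, Odometry, Radar, Sonar, Velocity}.
Comparing with the claimed set, GPS is missing.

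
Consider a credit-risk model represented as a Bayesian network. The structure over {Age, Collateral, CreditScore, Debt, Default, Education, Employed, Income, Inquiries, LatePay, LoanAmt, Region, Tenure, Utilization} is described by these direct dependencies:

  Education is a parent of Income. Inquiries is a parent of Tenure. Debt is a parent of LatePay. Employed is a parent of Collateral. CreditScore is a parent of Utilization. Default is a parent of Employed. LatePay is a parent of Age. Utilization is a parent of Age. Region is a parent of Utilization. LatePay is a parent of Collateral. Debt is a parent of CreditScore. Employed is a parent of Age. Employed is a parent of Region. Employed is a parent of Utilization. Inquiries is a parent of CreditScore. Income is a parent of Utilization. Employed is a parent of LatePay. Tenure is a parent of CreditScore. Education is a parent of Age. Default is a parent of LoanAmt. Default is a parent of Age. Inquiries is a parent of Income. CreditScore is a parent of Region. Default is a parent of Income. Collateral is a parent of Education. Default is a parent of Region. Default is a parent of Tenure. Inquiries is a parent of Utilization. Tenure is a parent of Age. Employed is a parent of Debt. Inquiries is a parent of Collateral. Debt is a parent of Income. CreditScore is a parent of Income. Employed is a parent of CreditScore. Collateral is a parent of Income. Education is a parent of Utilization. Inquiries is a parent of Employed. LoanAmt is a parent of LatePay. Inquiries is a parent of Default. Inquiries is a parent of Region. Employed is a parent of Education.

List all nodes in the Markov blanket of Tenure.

Recall MB(v) = parents ∪ children ∪ spouses, where spouses are the other parents of v's children.
Tenure has children Age, CreditScore.
Tenure's parents: Default, Inquiries.
Other parents of Tenure's children:
  CreditScore also has parents Debt, Employed, Inquiries.
  parents(Age) \ {Tenure} = {Default, Education, Employed, LatePay, Utilization}.
So the Markov blanket of Tenure is {Age, CreditScore, Debt, Default, Education, Employed, Inquiries, LatePay, Utilization}.

{Age, CreditScore, Debt, Default, Education, Employed, Inquiries, LatePay, Utilization}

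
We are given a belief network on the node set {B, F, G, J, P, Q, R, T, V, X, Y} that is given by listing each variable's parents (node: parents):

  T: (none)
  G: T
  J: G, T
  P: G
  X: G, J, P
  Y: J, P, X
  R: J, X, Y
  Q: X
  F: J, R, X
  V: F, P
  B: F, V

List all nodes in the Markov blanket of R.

{F, J, X, Y}

Recall MB(v) = parents ∪ children ∪ spouses, where spouses are the other parents of v's children.
R's parents: J, X, Y.
Ch(R) = {F}.
Other parents of R's children:
  F also has parents J, X.
Union: {J, X, Y} ∪ {F} ∪ {J, X} = {F, J, X, Y}.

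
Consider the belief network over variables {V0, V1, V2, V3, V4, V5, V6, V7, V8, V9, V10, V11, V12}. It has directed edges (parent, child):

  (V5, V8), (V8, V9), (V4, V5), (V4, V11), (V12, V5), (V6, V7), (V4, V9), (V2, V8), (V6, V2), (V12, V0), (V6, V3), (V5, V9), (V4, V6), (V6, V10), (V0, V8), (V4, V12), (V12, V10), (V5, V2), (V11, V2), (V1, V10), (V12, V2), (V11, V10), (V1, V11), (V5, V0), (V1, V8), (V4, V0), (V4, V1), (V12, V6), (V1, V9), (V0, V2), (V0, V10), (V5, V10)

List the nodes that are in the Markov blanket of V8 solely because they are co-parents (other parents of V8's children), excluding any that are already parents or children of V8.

{V4}

Children of V8: V9.
  parents(V9) \ {V8} = {V1, V4, V5}.
Excluding nodes already adjacent to V8 (V0, V1, V2, V5, V9), the co-parent-only contribution is {V4}.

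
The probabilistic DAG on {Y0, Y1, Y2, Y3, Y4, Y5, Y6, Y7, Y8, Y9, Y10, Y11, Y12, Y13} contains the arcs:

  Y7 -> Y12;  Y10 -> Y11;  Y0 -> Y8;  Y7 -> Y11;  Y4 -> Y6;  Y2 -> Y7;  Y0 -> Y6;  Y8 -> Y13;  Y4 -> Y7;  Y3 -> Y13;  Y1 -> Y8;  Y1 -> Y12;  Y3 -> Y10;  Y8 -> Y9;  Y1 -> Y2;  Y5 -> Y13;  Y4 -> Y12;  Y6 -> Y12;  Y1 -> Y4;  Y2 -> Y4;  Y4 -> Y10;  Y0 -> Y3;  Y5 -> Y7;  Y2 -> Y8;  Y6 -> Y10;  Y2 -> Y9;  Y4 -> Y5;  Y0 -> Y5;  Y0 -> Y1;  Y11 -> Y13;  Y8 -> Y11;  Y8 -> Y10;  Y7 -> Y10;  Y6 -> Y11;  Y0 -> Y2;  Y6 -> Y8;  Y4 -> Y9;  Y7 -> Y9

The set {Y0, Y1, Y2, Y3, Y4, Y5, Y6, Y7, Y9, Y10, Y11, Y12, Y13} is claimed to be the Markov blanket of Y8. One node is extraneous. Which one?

By definition, MB(Y8) is built from Y8's parents, Y8's children, and the co-parents of Y8.
Y8's children: Y9, Y10, Y11, Y13.
Parents of Y8: Y0, Y1, Y2, Y6.
Co-parents of Y8 (other parents of its children):
  Y9's other parents are Y2, Y4, Y7.
  parents(Y10) \ {Y8} = {Y3, Y4, Y6, Y7}.
  Y11's other parents are Y6, Y7, Y10.
  Y13 also has parents Y3, Y5, Y11.
MB(Y8) = {Y0, Y1, Y2, Y3, Y4, Y5, Y6, Y7, Y9, Y10, Y11, Y13}.
Y12 is neither a parent, child, nor co-parent of Y8, so it does not belong.

Y12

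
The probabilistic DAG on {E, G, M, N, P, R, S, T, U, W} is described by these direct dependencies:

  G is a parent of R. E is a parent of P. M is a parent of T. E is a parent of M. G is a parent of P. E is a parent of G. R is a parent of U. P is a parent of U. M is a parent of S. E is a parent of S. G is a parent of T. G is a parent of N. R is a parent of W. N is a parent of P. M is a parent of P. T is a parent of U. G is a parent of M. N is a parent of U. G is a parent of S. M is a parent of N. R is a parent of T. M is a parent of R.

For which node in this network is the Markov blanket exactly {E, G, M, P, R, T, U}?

The target node must have every member of {E, G, M, P, R, T, U} as a parent, child, or co-parent, and no others.
Parents of N: G, M; children: P, U; co-parents: E, G, M, P, R, T.
These exactly cover the given set, so the node is N.

N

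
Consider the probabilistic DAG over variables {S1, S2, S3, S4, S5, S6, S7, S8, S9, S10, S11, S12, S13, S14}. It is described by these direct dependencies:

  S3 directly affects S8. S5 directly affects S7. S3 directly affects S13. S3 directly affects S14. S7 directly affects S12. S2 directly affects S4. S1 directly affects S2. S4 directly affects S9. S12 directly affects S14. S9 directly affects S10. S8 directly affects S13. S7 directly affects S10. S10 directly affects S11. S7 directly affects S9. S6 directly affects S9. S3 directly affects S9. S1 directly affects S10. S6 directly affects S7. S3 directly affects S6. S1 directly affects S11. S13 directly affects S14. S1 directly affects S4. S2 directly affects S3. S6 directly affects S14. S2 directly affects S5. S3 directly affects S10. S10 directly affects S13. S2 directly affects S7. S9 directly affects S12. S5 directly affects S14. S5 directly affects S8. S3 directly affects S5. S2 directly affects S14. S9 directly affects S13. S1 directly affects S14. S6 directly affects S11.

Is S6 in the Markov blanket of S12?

S6 is a co-parent of S12: both are parents of S14.
So S6 ∈ MB(S12).

Yes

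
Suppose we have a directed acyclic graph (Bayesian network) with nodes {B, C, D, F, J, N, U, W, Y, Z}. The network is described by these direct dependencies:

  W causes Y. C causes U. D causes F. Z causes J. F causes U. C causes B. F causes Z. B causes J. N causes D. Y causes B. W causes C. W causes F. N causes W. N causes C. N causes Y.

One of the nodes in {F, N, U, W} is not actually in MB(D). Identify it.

U

A node's Markov blanket = Pa ∪ Ch ∪ (parents of Ch other than the node itself).
Ch(D) = {F}.
D has parent N.
Parents of each child, excluding D:
  F also has parent W.
MB(D) = {F, N, W}.
U is neither a parent, child, nor co-parent of D, so it does not belong.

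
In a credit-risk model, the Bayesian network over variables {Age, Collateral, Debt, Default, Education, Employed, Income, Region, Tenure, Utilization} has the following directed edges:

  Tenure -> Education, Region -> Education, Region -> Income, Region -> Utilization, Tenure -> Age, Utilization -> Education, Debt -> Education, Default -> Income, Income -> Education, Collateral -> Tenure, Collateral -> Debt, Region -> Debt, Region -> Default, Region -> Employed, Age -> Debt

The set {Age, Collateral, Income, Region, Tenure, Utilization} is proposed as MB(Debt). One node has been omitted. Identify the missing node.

Debt has parents Age, Collateral, Region.
Ch(Debt) = {Education}.
Co-parents of Debt (other parents of its children):
  parents(Education) \ {Debt} = {Income, Region, Tenure, Utilization}.
MB(Debt) = {Age, Collateral, Education, Income, Region, Tenure, Utilization}.
Comparing with the claimed set, Education is missing.

Education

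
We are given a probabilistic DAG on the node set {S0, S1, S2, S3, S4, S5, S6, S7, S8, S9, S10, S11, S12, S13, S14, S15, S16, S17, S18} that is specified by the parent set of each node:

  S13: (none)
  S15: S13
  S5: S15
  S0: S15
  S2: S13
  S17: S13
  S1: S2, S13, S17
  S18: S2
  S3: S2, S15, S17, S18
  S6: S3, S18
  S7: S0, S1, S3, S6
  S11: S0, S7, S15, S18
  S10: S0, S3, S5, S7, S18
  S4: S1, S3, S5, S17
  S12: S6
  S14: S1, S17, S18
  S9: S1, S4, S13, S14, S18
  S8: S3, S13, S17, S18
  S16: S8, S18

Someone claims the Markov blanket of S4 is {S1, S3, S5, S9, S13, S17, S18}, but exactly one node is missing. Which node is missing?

S4's children: S9.
S4 has parents S1, S3, S5, S17.
Other parents of S4's children:
  parents(S9) \ {S4} = {S1, S13, S14, S18}.
MB(S4) = {S1, S3, S5, S9, S13, S14, S17, S18}.
Comparing with the claimed set, S14 is missing.

S14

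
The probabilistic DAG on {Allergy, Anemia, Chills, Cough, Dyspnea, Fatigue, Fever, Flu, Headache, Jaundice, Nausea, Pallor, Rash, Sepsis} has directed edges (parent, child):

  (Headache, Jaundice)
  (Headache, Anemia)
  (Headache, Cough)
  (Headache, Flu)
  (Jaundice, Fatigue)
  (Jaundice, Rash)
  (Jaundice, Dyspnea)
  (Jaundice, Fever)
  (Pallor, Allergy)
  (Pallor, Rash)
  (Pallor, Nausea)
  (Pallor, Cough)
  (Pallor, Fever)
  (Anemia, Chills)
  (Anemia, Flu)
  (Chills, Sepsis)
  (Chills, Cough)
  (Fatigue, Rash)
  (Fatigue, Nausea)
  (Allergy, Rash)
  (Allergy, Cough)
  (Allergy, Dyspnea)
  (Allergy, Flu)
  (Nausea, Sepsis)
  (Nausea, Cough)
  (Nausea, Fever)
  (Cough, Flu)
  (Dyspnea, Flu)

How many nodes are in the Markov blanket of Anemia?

Recall MB(v) = parents ∪ children ∪ spouses, where spouses are the other parents of v's children.
Parents of Anemia: Headache.
Children of Anemia: Chills, Flu.
Other parents of Anemia's children:
  Chills: —
  Flu: Allergy, Cough, Dyspnea, Headache
MB(Anemia) = {Allergy, Chills, Cough, Dyspnea, Flu, Headache}, which has 6 nodes.

6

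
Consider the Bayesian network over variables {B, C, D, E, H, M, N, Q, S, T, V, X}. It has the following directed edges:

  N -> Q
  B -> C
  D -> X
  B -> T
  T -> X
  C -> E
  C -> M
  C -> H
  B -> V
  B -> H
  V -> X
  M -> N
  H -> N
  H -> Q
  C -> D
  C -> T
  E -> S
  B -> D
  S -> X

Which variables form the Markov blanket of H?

H's children: N, Q.
Pa(H) = {B, C}.
Parents of each child, excluding H:
  N also has parent M.
  parents(Q) \ {H} = {N}.
So the Markov blanket of H is {B, C, M, N, Q}.

{B, C, M, N, Q}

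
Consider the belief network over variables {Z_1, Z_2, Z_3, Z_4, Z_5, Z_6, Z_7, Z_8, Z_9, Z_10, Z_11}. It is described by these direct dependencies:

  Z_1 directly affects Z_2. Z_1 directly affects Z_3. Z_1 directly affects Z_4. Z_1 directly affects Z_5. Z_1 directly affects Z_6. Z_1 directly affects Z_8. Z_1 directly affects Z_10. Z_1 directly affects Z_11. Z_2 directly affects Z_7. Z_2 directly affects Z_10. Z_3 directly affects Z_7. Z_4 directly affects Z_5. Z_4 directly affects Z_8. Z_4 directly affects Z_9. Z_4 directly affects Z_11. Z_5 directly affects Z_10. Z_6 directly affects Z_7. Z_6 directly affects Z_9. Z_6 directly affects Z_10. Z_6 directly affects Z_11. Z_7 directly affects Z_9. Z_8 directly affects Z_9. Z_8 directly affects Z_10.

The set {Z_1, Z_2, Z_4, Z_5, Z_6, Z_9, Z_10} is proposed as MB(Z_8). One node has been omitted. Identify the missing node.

Z_7

By definition, MB(Z_8) is built from Z_8's parents, Z_8's children, and the co-parents of Z_8.
Z_8's children: Z_9, Z_10.
Z_8 has parents Z_1, Z_4.
For each child, the remaining parents (spouses of Z_8):
  Z_9 also has parents Z_4, Z_6, Z_7.
  parents(Z_10) \ {Z_8} = {Z_1, Z_2, Z_5, Z_6}.
MB(Z_8) = {Z_1, Z_2, Z_4, Z_5, Z_6, Z_7, Z_9, Z_10}.
Comparing with the claimed set, Z_7 is missing.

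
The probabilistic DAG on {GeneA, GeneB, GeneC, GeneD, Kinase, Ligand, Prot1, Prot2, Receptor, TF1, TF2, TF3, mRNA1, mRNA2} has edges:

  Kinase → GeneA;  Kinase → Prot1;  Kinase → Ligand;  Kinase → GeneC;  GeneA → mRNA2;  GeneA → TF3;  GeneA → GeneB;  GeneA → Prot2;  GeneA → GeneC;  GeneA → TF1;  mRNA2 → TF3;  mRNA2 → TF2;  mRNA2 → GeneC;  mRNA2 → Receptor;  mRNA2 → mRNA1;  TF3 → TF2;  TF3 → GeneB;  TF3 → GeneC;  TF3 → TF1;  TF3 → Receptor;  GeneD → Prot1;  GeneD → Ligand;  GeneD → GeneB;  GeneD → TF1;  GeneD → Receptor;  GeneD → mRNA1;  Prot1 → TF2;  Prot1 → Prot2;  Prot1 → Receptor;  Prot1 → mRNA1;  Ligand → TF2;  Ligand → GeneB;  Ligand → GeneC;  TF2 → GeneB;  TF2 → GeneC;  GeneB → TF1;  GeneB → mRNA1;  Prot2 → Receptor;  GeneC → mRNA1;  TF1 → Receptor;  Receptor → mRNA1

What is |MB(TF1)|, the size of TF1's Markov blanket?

8

TF1 has child Receptor.
TF1 has parents GeneA, GeneB, GeneD, TF3.
Other parents of TF1's children:
  parents(Receptor) \ {TF1} = {GeneD, Prot1, Prot2, TF3, mRNA2}.
MB(TF1) = {GeneA, GeneB, GeneD, Prot1, Prot2, Receptor, TF3, mRNA2}, which has 8 nodes.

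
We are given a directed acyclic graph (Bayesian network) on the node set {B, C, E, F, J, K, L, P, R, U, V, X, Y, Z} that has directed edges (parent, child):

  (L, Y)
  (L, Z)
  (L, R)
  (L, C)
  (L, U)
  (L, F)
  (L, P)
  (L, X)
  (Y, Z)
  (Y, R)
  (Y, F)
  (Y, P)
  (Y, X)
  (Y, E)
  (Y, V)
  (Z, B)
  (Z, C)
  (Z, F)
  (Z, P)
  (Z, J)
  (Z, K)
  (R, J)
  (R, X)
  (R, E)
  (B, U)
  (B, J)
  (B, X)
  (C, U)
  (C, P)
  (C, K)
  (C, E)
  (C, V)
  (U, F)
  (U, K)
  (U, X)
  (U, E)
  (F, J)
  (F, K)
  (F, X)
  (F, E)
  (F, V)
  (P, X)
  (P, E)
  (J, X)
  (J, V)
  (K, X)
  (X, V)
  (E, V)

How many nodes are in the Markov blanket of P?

12

By definition, MB(P) is built from P's parents, P's children, and the co-parents of P.
Parents of P: C, L, Y, Z.
Ch(P) = {E, X}.
Parents of each child, excluding P:
  parents(X) \ {P} = {B, F, J, K, L, R, U, Y}.
  parents(E) \ {P} = {C, F, R, U, Y}.
MB(P) = {B, C, E, F, J, K, L, R, U, X, Y, Z}, which has 12 nodes.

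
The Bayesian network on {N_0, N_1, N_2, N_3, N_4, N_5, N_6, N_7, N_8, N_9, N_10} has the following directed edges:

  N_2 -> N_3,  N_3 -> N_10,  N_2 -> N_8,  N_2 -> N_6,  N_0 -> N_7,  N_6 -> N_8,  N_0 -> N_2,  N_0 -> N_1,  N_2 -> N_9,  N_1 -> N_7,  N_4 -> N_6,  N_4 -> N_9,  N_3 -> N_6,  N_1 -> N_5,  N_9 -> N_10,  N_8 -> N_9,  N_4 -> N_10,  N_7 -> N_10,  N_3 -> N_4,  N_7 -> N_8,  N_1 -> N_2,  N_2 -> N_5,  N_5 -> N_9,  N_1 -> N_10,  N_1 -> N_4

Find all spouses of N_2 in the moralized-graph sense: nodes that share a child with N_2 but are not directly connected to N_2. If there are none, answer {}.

Children of N_2: N_3, N_5, N_6, N_8, N_9.
  N_3 has no other parent.
  N_5 also has parent N_1.
  N_6 also has parents N_3, N_4.
  N_8's other parents are N_6, N_7.
  N_9 also has parents N_4, N_5, N_8.
Excluding nodes already adjacent to N_2 (N_0, N_1, N_3, N_5, N_6, N_8, N_9), the co-parent-only contribution is {N_4, N_7}.

{N_4, N_7}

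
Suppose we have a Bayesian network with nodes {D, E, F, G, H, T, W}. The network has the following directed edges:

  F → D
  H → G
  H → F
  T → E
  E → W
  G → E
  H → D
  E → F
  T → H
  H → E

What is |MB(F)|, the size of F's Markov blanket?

3

F has parents E, H.
F has child D.
Co-parents of F (other parents of its children):
  parents(D) \ {F} = {H}.
MB(F) = {D, E, H}, which has 3 nodes.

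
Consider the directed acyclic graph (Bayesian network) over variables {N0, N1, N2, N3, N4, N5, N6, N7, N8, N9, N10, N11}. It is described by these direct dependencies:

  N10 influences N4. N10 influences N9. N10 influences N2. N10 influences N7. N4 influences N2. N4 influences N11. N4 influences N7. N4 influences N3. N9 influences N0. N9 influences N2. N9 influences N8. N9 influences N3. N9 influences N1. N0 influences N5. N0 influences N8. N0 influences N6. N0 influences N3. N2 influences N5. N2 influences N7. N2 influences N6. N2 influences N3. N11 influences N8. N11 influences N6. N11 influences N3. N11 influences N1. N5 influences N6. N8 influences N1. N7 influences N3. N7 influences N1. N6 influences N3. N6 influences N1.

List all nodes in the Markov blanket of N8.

N8 has child N1.
Pa(N8) = {N0, N9, N11}.
Parents of each child, excluding N8:
  N1 also has parents N6, N7, N9, N11.
Taking the union gives {N0, N1, N6, N7, N9, N11}.

{N0, N1, N6, N7, N9, N11}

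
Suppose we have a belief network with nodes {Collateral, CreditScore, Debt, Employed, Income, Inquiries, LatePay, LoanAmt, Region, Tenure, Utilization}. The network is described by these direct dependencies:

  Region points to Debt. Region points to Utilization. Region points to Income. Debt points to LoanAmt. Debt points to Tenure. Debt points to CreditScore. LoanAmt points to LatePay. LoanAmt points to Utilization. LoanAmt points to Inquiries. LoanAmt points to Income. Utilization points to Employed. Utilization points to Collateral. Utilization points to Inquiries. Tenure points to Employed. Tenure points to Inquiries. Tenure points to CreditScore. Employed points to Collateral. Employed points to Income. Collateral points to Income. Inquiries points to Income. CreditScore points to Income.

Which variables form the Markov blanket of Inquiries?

{Collateral, CreditScore, Employed, Income, LoanAmt, Region, Tenure, Utilization}

By definition, MB(Inquiries) is built from Inquiries's parents, Inquiries's children, and the co-parents of Inquiries.
Parents of Inquiries: LoanAmt, Tenure, Utilization.
Ch(Inquiries) = {Income}.
Other parents of Inquiries's children:
  parents(Income) \ {Inquiries} = {Collateral, CreditScore, Employed, LoanAmt, Region}.
So the Markov blanket of Inquiries is {Collateral, CreditScore, Employed, Income, LoanAmt, Region, Tenure, Utilization}.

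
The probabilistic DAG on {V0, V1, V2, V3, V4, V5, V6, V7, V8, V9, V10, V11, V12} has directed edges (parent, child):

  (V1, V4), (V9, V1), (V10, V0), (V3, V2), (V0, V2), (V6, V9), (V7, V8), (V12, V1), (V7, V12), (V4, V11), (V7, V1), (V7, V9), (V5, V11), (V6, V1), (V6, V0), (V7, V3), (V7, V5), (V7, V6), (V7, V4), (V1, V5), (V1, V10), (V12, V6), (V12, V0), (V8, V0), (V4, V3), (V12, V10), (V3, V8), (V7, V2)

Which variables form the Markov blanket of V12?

{V0, V1, V6, V7, V8, V9, V10}

V12 has children V0, V1, V6, V10.
Pa(V12) = {V7}.
Parents of each child, excluding V12:
  V6: V7
  V1: V6, V7, V9
  V10: V1
  V0: V6, V8, V10
Taking the union gives {V0, V1, V6, V7, V8, V9, V10}.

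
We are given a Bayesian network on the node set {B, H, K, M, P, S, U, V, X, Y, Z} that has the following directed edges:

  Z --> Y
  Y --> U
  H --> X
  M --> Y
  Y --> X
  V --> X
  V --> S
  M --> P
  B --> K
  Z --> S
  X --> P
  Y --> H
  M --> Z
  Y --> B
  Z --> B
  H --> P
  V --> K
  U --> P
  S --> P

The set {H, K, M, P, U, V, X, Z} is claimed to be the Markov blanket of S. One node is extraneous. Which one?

Recall MB(v) = parents ∪ children ∪ spouses, where spouses are the other parents of v's children.
Parents of S: V, Z.
Children of S: P.
Co-parents of S (other parents of its children):
  P also has parents H, M, U, X.
MB(S) = {H, M, P, U, V, X, Z}.
K is neither a parent, child, nor co-parent of S, so it does not belong.

K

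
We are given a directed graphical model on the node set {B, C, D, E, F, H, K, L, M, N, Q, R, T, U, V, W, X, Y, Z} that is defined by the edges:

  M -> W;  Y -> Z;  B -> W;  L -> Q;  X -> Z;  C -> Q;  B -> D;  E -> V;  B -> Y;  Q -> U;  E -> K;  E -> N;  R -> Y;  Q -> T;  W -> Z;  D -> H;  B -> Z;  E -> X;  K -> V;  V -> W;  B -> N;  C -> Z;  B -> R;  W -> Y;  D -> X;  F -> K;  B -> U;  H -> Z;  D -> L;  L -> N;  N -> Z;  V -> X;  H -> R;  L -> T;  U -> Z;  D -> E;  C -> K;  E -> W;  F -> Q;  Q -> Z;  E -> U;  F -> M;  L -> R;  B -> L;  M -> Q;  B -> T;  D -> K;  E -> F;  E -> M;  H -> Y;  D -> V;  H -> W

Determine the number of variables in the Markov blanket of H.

15

By definition, MB(H) is built from H's parents, H's children, and the co-parents of H.
Pa(H) = {D}.
H has children R, W, Y, Z.
Other parents of H's children:
  R's other parents are B, L.
  parents(W) \ {H} = {B, E, M, V}.
  Y also has parents B, R, W.
  Z also has parents B, C, N, Q, U, W, X, Y.
MB(H) = {B, C, D, E, L, M, N, Q, R, U, V, W, X, Y, Z}, which has 15 nodes.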